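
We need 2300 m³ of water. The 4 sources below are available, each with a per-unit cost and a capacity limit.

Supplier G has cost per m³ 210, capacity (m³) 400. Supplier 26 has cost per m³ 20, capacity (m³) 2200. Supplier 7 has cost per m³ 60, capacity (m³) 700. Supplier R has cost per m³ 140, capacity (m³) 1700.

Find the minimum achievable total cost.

50000

Fill from the cheapest source first.
Supplier 26 (20): use full 2200 ; 100 m³ to go.
Supplier 7 at 60: take 100 of its 700 ; requirement met.
Supplier R, Supplier G: unused.
Cost = 2200×20 + 100×60 = 50000.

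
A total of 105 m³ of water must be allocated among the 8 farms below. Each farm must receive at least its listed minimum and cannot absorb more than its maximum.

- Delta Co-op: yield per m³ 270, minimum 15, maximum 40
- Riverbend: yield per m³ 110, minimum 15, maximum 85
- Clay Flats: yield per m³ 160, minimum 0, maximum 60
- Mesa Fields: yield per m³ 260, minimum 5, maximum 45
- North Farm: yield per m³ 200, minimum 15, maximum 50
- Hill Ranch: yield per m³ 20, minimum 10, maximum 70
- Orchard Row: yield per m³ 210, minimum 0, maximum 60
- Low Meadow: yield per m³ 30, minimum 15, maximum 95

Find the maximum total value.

Meeting every minimum uses 15+15+0+5+15+10+0+15 = 75 m³, leaving 30.
Rank by yield per m³: Delta Co-op 270 > Mesa Fields 260 > Orchard Row 210 > North Farm 200 > Clay Flats 160 > Riverbend 110 > Low Meadow 30 > Hill Ranch 20.
Delta Co-op: +25 to 40 (cap) ; 5 left.
Only 5 left; Mesa Fields takes them to reach 10.
Total = 270×40 + 110×15 + 260×10 + 200×15 + 20×10 + 30×15 = 18700.

18700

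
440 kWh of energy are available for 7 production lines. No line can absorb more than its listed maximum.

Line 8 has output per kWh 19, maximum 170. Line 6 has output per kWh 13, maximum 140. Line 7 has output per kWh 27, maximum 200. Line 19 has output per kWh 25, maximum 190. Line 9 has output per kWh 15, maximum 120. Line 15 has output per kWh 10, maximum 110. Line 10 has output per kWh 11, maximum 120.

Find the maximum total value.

Order the production lines by output per kWh: Line 7 27 > Line 19 25 > Line 8 19 > Line 9 15 > Line 6 13 > Line 10 11 > Line 15 10.
Give Line 7 200 to hit its cap of 200 → 240 left.
Line 19 takes 190 to reach its cap of 190 → 50 left.
Only 50 left; Line 8 takes them to reach 50.
Total = 19×50 + 27×200 + 25×190 = 11100.

11100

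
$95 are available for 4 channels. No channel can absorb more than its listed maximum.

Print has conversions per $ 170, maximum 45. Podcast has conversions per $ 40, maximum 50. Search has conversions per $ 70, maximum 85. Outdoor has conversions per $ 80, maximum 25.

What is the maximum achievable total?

Order the channels by conversions per $: Print 170 > Outdoor 80 > Search 70 > Podcast 40.
Print: +45 to 45 (cap) — 50 left.
Outdoor takes 25 to reach its cap of 25 — 25 left.
Only 25 left; Search takes them to reach 25.
Total = 170×45 + 70×25 + 80×25 = 11400.

11400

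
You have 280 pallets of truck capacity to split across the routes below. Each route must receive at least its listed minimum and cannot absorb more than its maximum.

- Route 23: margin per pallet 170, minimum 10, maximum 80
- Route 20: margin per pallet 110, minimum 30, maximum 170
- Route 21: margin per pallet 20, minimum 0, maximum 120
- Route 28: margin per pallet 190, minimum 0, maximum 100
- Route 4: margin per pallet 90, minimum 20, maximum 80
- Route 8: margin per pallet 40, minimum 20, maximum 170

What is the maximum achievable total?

41800

Meeting every minimum uses 10+30+0+0+20+20 = 80 pallets, leaving 200.
Order the routes by margin per pallet: Route 28 190 > Route 23 170 > Route 20 110 > Route 4 90 > Route 8 40 > Route 21 20.
Give Route 28 100 more to hit its cap of 100 — 100 left.
Route 23 takes 70 more to reach its cap of 80 — 30 left.
Only 30 left; Route 20 takes them to reach 60.
Total = 170×80 + 110×60 + 190×100 + 90×20 + 40×20 = 41800.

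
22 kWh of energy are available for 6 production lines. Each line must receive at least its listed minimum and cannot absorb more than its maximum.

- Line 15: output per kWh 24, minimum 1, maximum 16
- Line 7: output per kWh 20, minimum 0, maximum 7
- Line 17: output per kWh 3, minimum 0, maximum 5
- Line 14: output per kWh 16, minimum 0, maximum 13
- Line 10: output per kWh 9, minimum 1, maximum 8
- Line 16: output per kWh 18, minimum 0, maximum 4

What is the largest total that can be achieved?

Meeting every minimum uses 1+0+0+0+1+0 = 2 kWh, leaving 20.
Rank by output per kWh: Line 15 24 > Line 7 20 > Line 16 18 > Line 14 16 > Line 10 9 > Line 17 3.
Give Line 15 15 more to hit its cap of 16 — 5 left.
Line 7: +5 (room for 7) → 5. Pool exhausted.
Total = 24×16 + 20×5 + 9×1 = 493.

493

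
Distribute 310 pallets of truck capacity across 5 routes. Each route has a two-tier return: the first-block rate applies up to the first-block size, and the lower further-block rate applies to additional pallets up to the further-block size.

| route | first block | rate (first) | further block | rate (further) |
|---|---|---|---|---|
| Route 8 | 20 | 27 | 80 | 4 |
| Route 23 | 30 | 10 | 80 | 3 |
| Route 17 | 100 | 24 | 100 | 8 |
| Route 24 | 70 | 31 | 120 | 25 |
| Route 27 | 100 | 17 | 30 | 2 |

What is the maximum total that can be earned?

8110

Treat each block as its own option and order by rate: Route 24/T1 31 > Route 8/T1 27 > Route 24/T2 25 > Route 17/T1 24 > Route 27/T1 17 > Route 23/T1 10 > Route 17/T2 8 > Route 8/T2 4 > Route 23/T2 3 > Route 27/T2 2.
Route 24 T1 at 31: fill all 70 — 240 left.
Route 8 T1 at 27: fill all 20 — 220 left.
Route 24/T2 (25): +120 — 100 left.
Route 17/T1 (24): +100 — 0 left.
Total = 31×70 + 27×20 + 25×120 + 24×100 = 8110.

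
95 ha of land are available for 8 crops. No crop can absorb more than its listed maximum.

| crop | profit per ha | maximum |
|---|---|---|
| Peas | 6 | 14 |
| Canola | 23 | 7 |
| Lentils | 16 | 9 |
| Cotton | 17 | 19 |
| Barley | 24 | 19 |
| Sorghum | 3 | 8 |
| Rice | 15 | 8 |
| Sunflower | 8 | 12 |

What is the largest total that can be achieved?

Order the crops by profit per ha: Barley 24 > Canola 23 > Cotton 17 > Lentils 16 > Rice 15 > Sunflower 8 > Peas 6 > Sorghum 3.
Barley takes 19 to reach its cap of 19 ; 76 left.
Canola: +7 to 7 (cap) ; 69 left.
Cotton takes 19 to reach its cap of 19 ; 50 left.
Give Lentils 9 to hit its cap of 9 ; 41 left.
Rice takes 8 to reach its cap of 8 ; 33 left.
Sunflower: +12 to 12 (cap) ; 21 left.
Give Peas 14 to hit its cap of 14 ; 7 left.
Only 7 left; Sorghum takes them to reach 7.
Total = 6×14 + 23×7 + 16×9 + 17×19 + 24×19 + 3×7 + 15×8 + 8×12 = 1405.

1405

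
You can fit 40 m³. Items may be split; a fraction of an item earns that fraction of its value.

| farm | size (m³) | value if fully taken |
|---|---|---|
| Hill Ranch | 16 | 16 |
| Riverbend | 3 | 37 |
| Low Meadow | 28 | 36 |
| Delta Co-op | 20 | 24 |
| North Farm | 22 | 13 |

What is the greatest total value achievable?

83.8

Best value per unit of size first: Riverbend 37/3≈12.3, Low Meadow 36/28≈1.29, Delta Co-op 24/20≈1.2, Hill Ranch 16/16≈1, North Farm 13/22≈0.591.
All 3 m³ of Riverbend fit (value 37) → 37 remain.
Take all of Low Meadow (28 m³, value 36) → 9 m³ left.
Fill the last 9 m³ with part of Delta Co-op: 9/20 of it earns 10.8.
Total value = 83.8.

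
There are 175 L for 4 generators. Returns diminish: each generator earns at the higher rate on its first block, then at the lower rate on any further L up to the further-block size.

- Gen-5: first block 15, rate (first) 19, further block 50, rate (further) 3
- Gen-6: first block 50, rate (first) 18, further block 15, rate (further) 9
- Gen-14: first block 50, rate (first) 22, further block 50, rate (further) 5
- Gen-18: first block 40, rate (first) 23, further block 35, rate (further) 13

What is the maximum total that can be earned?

3465

Rank every tier by rate: Gen-18/first 23 > Gen-14/first 22 > Gen-5/first 19 > Gen-6/first 18 > Gen-18/second 13 > Gen-6/second 9 > Gen-14/second 5 > Gen-5/second 3.
Fill Gen-18 first block (40 at 23) ; 135 left.
Fill Gen-14 first block (50 at 22) ; 85 left.
Gen-5/first (19): +15 ; 70 left.
Gen-6 first at 18: fill all 50 ; 20 left.
Gen-18 second at 13: only 20 left, fill 20.
Total = 23×40 + 22×50 + 19×15 + 18×50 + 13×20 = 3465.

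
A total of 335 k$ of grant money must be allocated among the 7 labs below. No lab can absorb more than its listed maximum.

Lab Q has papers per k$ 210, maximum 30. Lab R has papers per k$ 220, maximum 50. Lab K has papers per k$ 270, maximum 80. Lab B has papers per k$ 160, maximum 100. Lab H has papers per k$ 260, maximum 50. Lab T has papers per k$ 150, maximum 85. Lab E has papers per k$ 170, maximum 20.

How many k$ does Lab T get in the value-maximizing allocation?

5

Highest papers per k$ first: Lab K 270 > Lab H 260 > Lab R 220 > Lab Q 210 > Lab E 170 > Lab B 160 > Lab T 150.
Lab K takes 80 to reach its cap of 80 — 255 left.
Lab H: +50 to 50 (cap) — 205 left.
Lab R takes 50 to reach its cap of 50 — 155 left.
Lab Q takes 30 to reach its cap of 30 — 125 left.
Give Lab E 20 to hit its cap of 20 — 105 left.
Give Lab B 100 to hit its cap of 100 — 5 left.
Only 5 left; Lab T takes them to reach 5.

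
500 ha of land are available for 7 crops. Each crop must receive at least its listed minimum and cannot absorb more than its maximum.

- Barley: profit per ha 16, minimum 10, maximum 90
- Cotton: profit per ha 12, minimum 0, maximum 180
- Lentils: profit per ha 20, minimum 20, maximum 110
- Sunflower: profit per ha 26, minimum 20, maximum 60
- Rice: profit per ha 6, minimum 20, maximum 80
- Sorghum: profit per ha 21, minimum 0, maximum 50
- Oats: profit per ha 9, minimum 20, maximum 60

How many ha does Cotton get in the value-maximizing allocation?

150

Meeting every minimum uses 10+0+20+20+20+0+20 = 90 ha, leaving 410.
Order the crops by profit per ha: Sunflower 26 > Sorghum 21 > Lentils 20 > Barley 16 > Cotton 12 > Oats 9 > Rice 6.
Give Sunflower 40 more to hit its cap of 60 ; 370 left.
Give Sorghum 50 more to hit its cap of 50 ; 320 left.
Lentils: +90 to 110 (cap) ; 230 left.
Barley takes 80 more to reach its cap of 90 ; 150 left.
Cotton: +150 (room for 180) → 150. Pool exhausted.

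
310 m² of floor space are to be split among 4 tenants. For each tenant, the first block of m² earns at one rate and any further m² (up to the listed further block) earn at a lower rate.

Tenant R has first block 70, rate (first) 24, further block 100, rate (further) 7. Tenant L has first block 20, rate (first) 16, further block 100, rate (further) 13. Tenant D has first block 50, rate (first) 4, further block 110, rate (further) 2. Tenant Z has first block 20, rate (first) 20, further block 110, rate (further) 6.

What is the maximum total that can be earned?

4400

Rank every tier by rate: Tenant R/first 24 > Tenant Z/first 20 > Tenant L/first 16 > Tenant L/second 13 > Tenant R/second 7 > Tenant Z/second 6 > Tenant D/first 4 > Tenant D/second 2.
Tenant R/first (24): +70 → 240 left.
Fill Tenant Z first block (20 at 20) → 220 left.
Tenant L first at 16: fill all 20 → 200 left.
Tenant L second at 13: fill all 100 → 100 left.
Tenant R second at 7: fill all 100 → 0 left.
Total = 24×70 + 20×20 + 16×20 + 13×100 + 7×100 = 4400.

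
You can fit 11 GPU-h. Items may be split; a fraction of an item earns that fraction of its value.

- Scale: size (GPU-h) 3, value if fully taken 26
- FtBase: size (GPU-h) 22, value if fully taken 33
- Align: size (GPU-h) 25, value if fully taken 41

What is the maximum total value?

Best value per unit of size first: Scale 26/3≈8.67, Align 41/25≈1.64, FtBase 33/22≈1.5.
Scale: take in full, 3 GPU-h for value 26 → 8 left.
8 GPU-h left: a 8/25 share of Align gives 41×8/25 = 13.12.
Total value = 39.12.

39.12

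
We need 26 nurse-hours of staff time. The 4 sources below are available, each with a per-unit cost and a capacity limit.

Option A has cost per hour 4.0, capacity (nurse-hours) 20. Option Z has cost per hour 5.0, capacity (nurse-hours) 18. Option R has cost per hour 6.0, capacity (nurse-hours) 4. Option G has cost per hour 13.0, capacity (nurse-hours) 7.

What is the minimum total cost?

Use sources in increasing cost order.
Option A (4.0): use full 20 — 6 nurse-hours to go.
Option Z at 5.0: take 6 of its 18 — requirement met.
Option R, Option G: unused.
Cost = 20×4.0 + 6×5.0 = 110.

110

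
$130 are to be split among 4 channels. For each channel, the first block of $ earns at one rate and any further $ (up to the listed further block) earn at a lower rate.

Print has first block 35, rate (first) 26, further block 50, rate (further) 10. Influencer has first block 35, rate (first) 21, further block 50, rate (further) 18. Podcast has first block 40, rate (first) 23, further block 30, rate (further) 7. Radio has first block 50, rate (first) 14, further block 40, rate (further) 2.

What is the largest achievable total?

2925

Rank every tier by rate: Print/tier1 26 > Podcast/tier1 23 > Influencer/tier1 21 > Influencer/tier2 18 > Radio/tier1 14 > Print/tier2 10 > Podcast/tier2 7 > Radio/tier2 2.
Fill Print tier1 block (35 at 26) — 95 left.
Podcast/tier1 (23): +40 — 55 left.
Fill Influencer tier1 block (35 at 21) — 20 left.
Influencer/tier2: +20 of 50 at 18; pool empty.
Total = 26×35 + 23×40 + 21×35 + 18×20 = 2925.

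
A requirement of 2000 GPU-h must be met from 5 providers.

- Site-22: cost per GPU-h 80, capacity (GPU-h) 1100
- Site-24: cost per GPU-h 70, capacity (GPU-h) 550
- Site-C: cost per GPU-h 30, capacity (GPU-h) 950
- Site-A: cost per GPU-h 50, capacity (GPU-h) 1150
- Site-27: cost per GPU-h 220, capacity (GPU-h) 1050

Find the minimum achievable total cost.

81000

Fill from the cheapest provider first.
Take 950 from Site-C at 30 → need 1050 more.
Take 1050 from Site-A at 50 to finish.
Site-24, Site-22, Site-27: unused.
Cost = 950×30 + 1050×50 = 81000.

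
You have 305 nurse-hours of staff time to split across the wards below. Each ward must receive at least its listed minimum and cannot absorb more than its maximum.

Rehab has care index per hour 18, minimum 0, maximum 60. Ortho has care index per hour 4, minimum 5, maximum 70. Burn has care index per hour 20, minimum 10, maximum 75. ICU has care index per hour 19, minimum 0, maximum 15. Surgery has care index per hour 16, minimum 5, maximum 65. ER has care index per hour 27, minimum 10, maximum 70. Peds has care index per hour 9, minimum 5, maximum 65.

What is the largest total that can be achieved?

5950

Meeting every minimum uses 0+5+10+0+5+10+5 = 35 nurse-hours, leaving 270.
Order the wards by care index per hour: ER 27 > Burn 20 > ICU 19 > Rehab 18 > Surgery 16 > Peds 9 > Ortho 4.
ER takes 60 more to reach its cap of 70 — 210 left.
Burn: +65 to 75 (cap) — 145 left.
ICU: +15 to 15 (cap) — 130 left.
Rehab: +60 to 60 (cap) — 70 left.
Give Surgery 60 more to hit its cap of 65 — 10 left.
Only 10 left; Peds takes them to reach 15.
Total = 18×60 + 4×5 + 20×75 + 19×15 + 16×65 + 27×70 + 9×15 = 5950.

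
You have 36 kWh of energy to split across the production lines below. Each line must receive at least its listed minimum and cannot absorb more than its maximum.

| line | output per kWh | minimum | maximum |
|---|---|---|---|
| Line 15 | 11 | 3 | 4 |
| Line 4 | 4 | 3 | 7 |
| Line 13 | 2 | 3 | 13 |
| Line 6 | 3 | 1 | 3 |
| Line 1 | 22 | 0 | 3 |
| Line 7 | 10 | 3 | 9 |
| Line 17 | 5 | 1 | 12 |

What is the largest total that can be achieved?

Meeting every minimum uses 3+3+3+1+0+3+1 = 14 kWh, leaving 22.
Highest output per kWh first: Line 1 22 > Line 15 11 > Line 7 10 > Line 17 5 > Line 4 4 > Line 6 3 > Line 13 2.
Give Line 1 3 more to hit its cap of 3 — 19 left.
Give Line 15 1 more to hit its cap of 4 — 18 left.
Line 7: +6 to 9 (cap) — 12 left.
Give Line 17 11 more to hit its cap of 12 — 1 left.
Line 4: +1 (room for 4) → 4. Pool exhausted.
Total = 11×4 + 4×4 + 2×3 + 3×1 + 22×3 + 10×9 + 5×12 = 285.

285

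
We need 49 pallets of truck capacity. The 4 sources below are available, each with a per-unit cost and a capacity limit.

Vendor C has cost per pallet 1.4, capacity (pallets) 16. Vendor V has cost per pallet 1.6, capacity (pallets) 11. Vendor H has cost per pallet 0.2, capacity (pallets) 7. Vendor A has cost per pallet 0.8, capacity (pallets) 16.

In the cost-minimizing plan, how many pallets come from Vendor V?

Use sources in increasing cost order.
Take 7 from Vendor H at 0.2 — need 42 more.
Vendor A (0.8): use full 16 — 26 pallets to go.
Vendor C (1.4): use full 16 — 10 pallets to go.
Take 10 from Vendor V at 1.6 to finish.

10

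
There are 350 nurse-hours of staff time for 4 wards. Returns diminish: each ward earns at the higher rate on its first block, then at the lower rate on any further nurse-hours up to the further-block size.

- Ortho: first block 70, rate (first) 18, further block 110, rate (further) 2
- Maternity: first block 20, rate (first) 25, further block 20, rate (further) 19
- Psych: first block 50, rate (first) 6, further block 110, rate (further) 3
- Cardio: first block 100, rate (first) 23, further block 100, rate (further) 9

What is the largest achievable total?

Order all 8 blocks by rate: Maternity/first 25 > Cardio/first 23 > Maternity/second 19 > Ortho/first 18 > Cardio/second 9 > Psych/first 6 > Psych/second 3 > Ortho/second 2.
Maternity first at 25: fill all 20 ; 330 left.
Cardio first at 23: fill all 100 ; 230 left.
Maternity second at 19: fill all 20 ; 210 left.
Ortho first at 18: fill all 70 ; 140 left.
Fill Cardio second block (100 at 9) ; 40 left.
40 remain; put them into Psych first at 6.
Total = 25×20 + 23×100 + 19×20 + 18×70 + 9×100 + 6×40 = 5580.

5580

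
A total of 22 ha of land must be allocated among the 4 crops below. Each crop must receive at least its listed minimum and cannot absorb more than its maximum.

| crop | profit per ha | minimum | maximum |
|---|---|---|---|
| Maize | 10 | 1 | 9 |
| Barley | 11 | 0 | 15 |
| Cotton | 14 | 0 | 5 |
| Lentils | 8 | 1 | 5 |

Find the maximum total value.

253

Meeting every minimum uses 1+0+0+1 = 2 ha, leaving 20.
Rank by profit per ha: Cotton 14 > Barley 11 > Maize 10 > Lentils 8.
Cotton takes 5 more to reach its cap of 5 → 15 left.
Barley takes 15 more to reach its cap of 15 → 0 left.
Total = 10×1 + 11×15 + 14×5 + 8×1 = 253.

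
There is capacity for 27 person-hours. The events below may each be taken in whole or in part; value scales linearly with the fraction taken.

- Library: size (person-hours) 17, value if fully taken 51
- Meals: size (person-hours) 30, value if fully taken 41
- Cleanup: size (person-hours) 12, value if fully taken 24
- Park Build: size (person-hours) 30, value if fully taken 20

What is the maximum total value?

Rank by value-to-size ratio: Library 51/17≈3, Cleanup 24/12≈2, Meals 41/30≈1.37, Park Build 20/30≈0.667.
Library: take in full, 17 person-hours for value 51 ; 10 left.
Fill the last 10 person-hours with part of Cleanup: 10/12 of it earns 20.
Total value = 71.

71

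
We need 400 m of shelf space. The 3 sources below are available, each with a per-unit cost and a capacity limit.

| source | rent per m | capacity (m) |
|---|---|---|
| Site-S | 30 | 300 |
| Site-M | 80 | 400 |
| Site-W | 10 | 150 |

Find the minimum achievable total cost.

9000

Fill from the cheapest source first.
Site-W at 10: take all 150 m ; 250 still needed.
Site-S at 30: take 250 of its 300 ; requirement met.
Site-M: unused.
Cost = 150×10 + 250×30 = 9000.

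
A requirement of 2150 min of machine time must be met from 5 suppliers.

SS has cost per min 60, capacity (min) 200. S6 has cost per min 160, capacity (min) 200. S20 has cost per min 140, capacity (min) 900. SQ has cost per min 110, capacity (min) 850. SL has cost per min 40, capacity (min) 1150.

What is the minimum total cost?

Fill from the cheapest supplier first.
SL at 40: take all 1150 min — 1000 still needed.
SS (60): use full 200 — 800 min to go.
SQ at 110: take 800 of its 850 — requirement met.
S20, S6: unused.
Cost = 1150×40 + 200×60 + 800×110 = 146000.

146000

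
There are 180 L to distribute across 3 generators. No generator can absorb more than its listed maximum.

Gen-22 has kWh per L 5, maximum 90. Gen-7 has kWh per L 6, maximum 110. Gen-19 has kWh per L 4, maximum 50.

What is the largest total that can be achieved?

1010

Rank by kWh per L: Gen-7 6 > Gen-22 5 > Gen-19 4.
Give Gen-7 110 to hit its cap of 110 ; 70 left.
Gen-22 has room for 90 but only 70 remain, so it gets 70.
Total = 5×70 + 6×110 = 1010.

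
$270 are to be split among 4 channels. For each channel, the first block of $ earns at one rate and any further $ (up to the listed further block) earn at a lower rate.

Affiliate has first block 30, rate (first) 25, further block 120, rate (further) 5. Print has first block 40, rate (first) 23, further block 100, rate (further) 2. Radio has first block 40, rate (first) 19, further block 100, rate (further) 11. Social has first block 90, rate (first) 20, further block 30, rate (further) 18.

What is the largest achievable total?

5210

Order all 8 blocks by rate: Affiliate/T1 25 > Print/T1 23 > Social/T1 20 > Radio/T1 19 > Social/T2 18 > Radio/T2 11 > Affiliate/T2 5 > Print/T2 2.
Fill Affiliate T1 block (30 at 25) ; 240 left.
Print/T1 (23): +40 ; 200 left.
Social T1 at 20: fill all 90 ; 110 left.
Radio/T1 (19): +40 ; 70 left.
Social T2 at 18: fill all 30 ; 40 left.
Radio/T2: +40 of 100 at 11; pool empty.
Total = 25×30 + 23×40 + 20×90 + 19×40 + 18×30 + 11×40 = 5210.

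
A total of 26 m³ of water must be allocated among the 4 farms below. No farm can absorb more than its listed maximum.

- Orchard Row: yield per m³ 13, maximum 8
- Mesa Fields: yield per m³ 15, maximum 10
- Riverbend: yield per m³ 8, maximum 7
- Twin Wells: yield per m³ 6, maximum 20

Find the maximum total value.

316

Highest yield per m³ first: Mesa Fields 15 > Orchard Row 13 > Riverbend 8 > Twin Wells 6.
Mesa Fields takes 10 to reach its cap of 10 ; 16 left.
Orchard Row: +8 to 8 (cap) ; 8 left.
Give Riverbend 7 to hit its cap of 7 ; 1 left.
Twin Wells: +1 (room for 20) → 1. Pool exhausted.
Total = 13×8 + 15×10 + 8×7 + 6×1 = 316.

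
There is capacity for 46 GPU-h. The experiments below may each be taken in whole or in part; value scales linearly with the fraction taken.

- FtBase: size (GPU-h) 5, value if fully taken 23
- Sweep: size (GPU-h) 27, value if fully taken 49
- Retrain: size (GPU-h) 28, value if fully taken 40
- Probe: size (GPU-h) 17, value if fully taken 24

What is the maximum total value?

92

Sort by value density: FtBase 23/5≈4.6, Sweep 49/27≈1.81, Retrain 40/28≈1.43, Probe 24/17≈1.41.
Take all of FtBase (5 GPU-h, value 23) → 41 GPU-h left.
All 27 GPU-h of Sweep fit (value 49) → 14 remain.
Fill the last 14 GPU-h with part of Retrain: 14/28 of it earns 20.
Total value = 92.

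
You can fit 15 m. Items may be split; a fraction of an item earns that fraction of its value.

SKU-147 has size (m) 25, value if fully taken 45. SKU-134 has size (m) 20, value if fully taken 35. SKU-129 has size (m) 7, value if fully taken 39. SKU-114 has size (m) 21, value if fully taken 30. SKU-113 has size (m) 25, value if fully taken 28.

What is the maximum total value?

53.4

Sort by value density: SKU-129 39/7≈5.57, SKU-147 45/25≈1.8, SKU-134 35/20≈1.75, SKU-114 30/21≈1.43, SKU-113 28/25≈1.12.
Take all of SKU-129 (7 m, value 39) — 8 m left.
8 m left: a 8/25 share of SKU-147 gives 45×8/25 = 14.4.
Total value = 53.4.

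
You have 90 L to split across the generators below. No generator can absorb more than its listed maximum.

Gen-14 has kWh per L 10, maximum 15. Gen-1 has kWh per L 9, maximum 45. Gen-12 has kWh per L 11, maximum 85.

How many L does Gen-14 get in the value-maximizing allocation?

Order the generators by kWh per L: Gen-12 11 > Gen-14 10 > Gen-1 9.
Give Gen-12 85 to hit its cap of 85 — 5 left.
Gen-14 has room for 15 but only 5 remain, so it gets 5.

5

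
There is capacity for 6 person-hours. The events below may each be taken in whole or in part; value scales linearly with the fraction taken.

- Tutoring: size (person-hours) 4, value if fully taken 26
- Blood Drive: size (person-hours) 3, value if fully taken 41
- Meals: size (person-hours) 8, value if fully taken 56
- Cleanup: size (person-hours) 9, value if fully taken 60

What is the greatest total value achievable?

62

Rank by value-to-size ratio: Blood Drive 41/3≈13.7, Meals 56/8≈7, Cleanup 60/9≈6.67, Tutoring 26/4≈6.5.
All 3 person-hours of Blood Drive fit (value 41) — 3 remain.
Only 3 person-hours remain; take 3/8 of Meals for value 56×3/8 = 21.
Total value = 62.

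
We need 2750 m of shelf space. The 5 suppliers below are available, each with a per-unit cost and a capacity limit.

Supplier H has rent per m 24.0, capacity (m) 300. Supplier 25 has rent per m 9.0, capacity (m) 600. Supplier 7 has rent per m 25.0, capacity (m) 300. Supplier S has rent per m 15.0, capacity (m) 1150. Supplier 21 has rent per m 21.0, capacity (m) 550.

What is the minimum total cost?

45150

Fill from the cheapest supplier first.
Supplier 25 at 9.0: take all 600 m → 2150 still needed.
Take 1150 from Supplier S at 15.0 → need 1000 more.
Supplier 21 (21.0): use full 550 → 450 m to go.
Supplier H at 24.0: take all 300 m → 150 still needed.
Supplier 7 (25.0): take the remaining 150 → done.
Cost = 600×9.0 + 1150×15.0 + 550×21.0 + 300×24.0 + 150×25.0 = 45150.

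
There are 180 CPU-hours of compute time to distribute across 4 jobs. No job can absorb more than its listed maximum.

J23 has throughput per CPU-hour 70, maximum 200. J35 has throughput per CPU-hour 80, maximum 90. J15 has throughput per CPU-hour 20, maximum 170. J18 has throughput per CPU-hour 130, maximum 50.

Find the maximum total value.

Order the jobs by throughput per CPU-hour: J18 130 > J35 80 > J23 70 > J15 20.
Give J18 50 to hit its cap of 50 — 130 left.
J35: +90 to 90 (cap) — 40 left.
J23: +40 (room for 200) → 40. Pool exhausted.
Total = 70×40 + 80×90 + 130×50 = 16500.

16500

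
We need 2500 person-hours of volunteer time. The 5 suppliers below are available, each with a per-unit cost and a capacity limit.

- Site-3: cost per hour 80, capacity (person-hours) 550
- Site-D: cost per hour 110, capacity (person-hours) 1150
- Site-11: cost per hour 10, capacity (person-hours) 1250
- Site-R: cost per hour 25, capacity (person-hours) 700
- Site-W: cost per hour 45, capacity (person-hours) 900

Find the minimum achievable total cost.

54750

Cheapest first:
Site-11 (10): use full 1250 ; 1250 person-hours to go.
Site-R at 25: take all 700 person-hours ; 550 still needed.
Site-W (45): take the remaining 550 ; done.
Site-3, Site-D: unused.
Cost = 1250×10 + 700×25 + 550×45 = 54750.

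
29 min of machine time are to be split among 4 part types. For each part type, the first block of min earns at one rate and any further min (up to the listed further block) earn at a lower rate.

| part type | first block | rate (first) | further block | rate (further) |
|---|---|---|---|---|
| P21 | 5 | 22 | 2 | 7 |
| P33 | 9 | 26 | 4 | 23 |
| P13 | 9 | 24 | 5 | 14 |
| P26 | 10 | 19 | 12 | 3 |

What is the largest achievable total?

690

Treat each block as its own option and order by rate: P33/first 26 > P13/first 24 > P33/second 23 > P21/first 22 > P26/first 19 > P13/second 14 > P21/second 7 > P26/second 3.
Fill P33 first block (9 at 26) → 20 left.
Fill P13 first block (9 at 24) → 11 left.
Fill P33 second block (4 at 23) → 7 left.
P21 first at 22: fill all 5 → 2 left.
P26 first at 19: only 2 left, fill 2.
Total = 26×9 + 24×9 + 23×4 + 22×5 + 19×2 = 690.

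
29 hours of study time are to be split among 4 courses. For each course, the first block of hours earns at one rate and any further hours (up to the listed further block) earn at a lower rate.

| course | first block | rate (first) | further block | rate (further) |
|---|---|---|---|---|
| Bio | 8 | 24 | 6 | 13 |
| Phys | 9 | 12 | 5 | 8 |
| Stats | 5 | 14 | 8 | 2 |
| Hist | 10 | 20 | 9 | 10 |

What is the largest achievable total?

540

Rank every tier by rate: Bio/T1 24 > Hist/T1 20 > Stats/T1 14 > Bio/T2 13 > Phys/T1 12 > Hist/T2 10 > Phys/T2 8 > Stats/T2 2.
Bio T1 at 24: fill all 8 → 21 left.
Fill Hist T1 block (10 at 20) → 11 left.
Stats T1 at 14: fill all 5 → 6 left.
Bio/T2 (13): +6 → 0 left.
Total = 24×8 + 20×10 + 14×5 + 13×6 = 540.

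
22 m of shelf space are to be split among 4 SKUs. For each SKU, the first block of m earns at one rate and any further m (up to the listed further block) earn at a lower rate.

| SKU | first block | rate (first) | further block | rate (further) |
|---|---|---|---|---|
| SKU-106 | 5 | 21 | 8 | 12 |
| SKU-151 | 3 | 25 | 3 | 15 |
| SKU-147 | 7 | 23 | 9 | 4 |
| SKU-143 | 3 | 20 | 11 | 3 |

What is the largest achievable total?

458

Treat each block as its own option and order by rate: SKU-151/first 25 > SKU-147/first 23 > SKU-106/first 21 > SKU-143/first 20 > SKU-151/second 15 > SKU-106/second 12 > SKU-147/second 4 > SKU-143/second 3.
SKU-151 first at 25: fill all 3 ; 19 left.
SKU-147/first (23): +7 ; 12 left.
Fill SKU-106 first block (5 at 21) ; 7 left.
Fill SKU-143 first block (3 at 20) ; 4 left.
Fill SKU-151 second block (3 at 15) ; 1 left.
SKU-106 second at 12: only 1 left, fill 1.
Total = 25×3 + 23×7 + 21×5 + 20×3 + 15×3 + 12×1 = 458.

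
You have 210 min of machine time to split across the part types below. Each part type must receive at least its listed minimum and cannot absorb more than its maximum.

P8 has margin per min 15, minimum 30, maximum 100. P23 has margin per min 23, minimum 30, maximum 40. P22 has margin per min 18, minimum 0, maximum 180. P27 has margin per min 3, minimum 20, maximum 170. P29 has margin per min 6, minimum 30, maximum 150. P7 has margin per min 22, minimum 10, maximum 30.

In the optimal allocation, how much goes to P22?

Meeting every minimum uses 30+30+0+20+30+10 = 120 min, leaving 90.
Highest margin per min first: P23 23 > P7 22 > P22 18 > P8 15 > P29 6 > P27 3.
Give P23 10 more to hit its cap of 40 → 80 left.
P7 takes 20 more to reach its cap of 30 → 60 left.
Only 60 left; P22 takes them to reach 60.

60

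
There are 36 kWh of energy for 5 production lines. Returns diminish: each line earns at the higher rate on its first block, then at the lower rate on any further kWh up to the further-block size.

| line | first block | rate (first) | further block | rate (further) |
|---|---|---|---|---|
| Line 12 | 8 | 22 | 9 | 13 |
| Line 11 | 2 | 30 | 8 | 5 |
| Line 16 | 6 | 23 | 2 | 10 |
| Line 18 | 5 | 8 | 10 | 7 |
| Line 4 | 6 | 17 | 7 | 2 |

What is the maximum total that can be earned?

637

Rank every tier by rate: Line 11/tier1 30 > Line 16/tier1 23 > Line 12/tier1 22 > Line 4/tier1 17 > Line 12/tier2 13 > Line 16/tier2 10 > Line 18/tier1 8 > Line 18/tier2 7 > Line 11/tier2 5 > Line 4/tier2 2.
Line 11 tier1 at 30: fill all 2 → 34 left.
Line 16/tier1 (23): +6 → 28 left.
Line 12 tier1 at 22: fill all 8 → 20 left.
Line 4 tier1 at 17: fill all 6 → 14 left.
Line 12 tier2 at 13: fill all 9 → 5 left.
Line 16/tier2 (10): +2 → 3 left.
3 remain; put them into Line 18 tier1 at 8.
Total = 30×2 + 23×6 + 22×8 + 17×6 + 13×9 + 10×2 + 8×3 = 637.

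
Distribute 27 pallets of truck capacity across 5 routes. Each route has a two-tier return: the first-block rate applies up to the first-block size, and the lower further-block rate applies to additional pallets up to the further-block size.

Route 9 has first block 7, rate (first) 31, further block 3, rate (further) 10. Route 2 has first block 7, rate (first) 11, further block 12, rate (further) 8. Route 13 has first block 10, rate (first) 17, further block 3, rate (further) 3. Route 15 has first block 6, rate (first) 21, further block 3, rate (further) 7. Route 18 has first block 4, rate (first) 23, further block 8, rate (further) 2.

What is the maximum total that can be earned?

Treat each block as its own option and order by rate: Route 9/tier1 31 > Route 18/tier1 23 > Route 15/tier1 21 > Route 13/tier1 17 > Route 2/tier1 11 > Route 9/tier2 10 > Route 2/tier2 8 > Route 15/tier2 7 > Route 13/tier2 3 > Route 18/tier2 2.
Fill Route 9 tier1 block (7 at 31) ; 20 left.
Fill Route 18 tier1 block (4 at 23) ; 16 left.
Fill Route 15 tier1 block (6 at 21) ; 10 left.
Route 13 tier1 at 17: fill all 10 ; 0 left.
Total = 31×7 + 23×4 + 21×6 + 17×10 = 605.

605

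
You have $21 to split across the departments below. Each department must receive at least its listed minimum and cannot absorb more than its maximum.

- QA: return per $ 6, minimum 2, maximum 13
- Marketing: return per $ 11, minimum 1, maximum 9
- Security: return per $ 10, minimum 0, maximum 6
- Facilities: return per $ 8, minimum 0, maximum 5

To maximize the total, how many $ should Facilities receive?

4

Meeting every minimum uses 2+1+0+0 = 3 $, leaving 18.
Rank by return per $: Marketing 11 > Security 10 > Facilities 8 > QA 6.
Marketing takes 8 more to reach its cap of 9 → 10 left.
Give Security 6 more to hit its cap of 6 → 4 left.
Facilities: +4 (room for 5) → 4. Pool exhausted.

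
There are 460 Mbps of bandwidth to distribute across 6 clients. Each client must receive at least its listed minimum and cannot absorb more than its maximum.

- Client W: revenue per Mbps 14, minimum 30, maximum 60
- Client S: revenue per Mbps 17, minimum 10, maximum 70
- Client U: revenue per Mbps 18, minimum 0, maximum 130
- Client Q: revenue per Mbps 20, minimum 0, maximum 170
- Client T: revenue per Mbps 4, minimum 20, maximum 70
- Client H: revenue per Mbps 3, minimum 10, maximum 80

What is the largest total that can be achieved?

Meeting every minimum uses 30+10+0+0+20+10 = 70 Mbps, leaving 390.
Highest revenue per Mbps first: Client Q 20 > Client U 18 > Client S 17 > Client W 14 > Client T 4 > Client H 3.
Give Client Q 170 more to hit its cap of 170 — 220 left.
Client U takes 130 more to reach its cap of 130 — 90 left.
Client S: +60 to 70 (cap) — 30 left.
Client W takes 30 more to reach its cap of 60 — 0 left.
Total = 14×60 + 17×70 + 18×130 + 20×170 + 4×20 + 3×10 = 7880.

7880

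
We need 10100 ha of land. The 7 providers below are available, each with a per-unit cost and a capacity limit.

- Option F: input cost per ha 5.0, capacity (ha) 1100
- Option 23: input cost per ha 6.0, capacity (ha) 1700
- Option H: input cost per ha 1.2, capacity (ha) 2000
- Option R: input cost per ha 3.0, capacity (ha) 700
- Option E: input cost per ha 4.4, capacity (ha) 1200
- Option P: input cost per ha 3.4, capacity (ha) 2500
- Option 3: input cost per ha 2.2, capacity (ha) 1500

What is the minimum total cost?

Use providers in increasing cost order.
Take 2000 from Option H at 1.2 — need 8100 more.
Option 3 at 2.2: take all 1500 ha — 6600 still needed.
Take 700 from Option R at 3.0 — need 5900 more.
Take 2500 from Option P at 3.4 — need 3400 more.
Option E at 4.4: take all 1200 ha — 2200 still needed.
Option F at 5.0: take all 1100 ha — 1100 still needed.
Take 1100 from Option 23 at 6.0 to finish.
Cost = 2000×1.2 + 1500×2.2 + 700×3.0 + 2500×3.4 + 1200×4.4 + 1100×5.0 + 1100×6.0 = 33680.

33680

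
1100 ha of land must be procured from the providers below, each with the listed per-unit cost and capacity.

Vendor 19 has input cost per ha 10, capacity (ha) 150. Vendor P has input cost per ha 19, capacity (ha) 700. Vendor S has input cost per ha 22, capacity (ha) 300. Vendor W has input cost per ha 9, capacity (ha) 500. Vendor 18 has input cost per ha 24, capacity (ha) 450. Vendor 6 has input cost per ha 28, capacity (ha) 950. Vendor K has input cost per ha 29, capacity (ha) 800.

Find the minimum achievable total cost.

14550

Use providers in increasing cost order.
Vendor W (9): use full 500 ; 600 ha to go.
Vendor 19 (10): use full 150 ; 450 ha to go.
Vendor P at 19: take 450 of its 700 ; requirement met.
Vendor S, Vendor 18, Vendor 6, Vendor K: unused.
Cost = 500×9 + 150×10 + 450×19 = 14550.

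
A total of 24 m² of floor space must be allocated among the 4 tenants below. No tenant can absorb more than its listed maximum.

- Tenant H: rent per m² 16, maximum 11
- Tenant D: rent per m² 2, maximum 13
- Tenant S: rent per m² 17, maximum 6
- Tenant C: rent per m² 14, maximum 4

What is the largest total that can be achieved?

Highest rent per m² first: Tenant S 17 > Tenant H 16 > Tenant C 14 > Tenant D 2.
Tenant S takes 6 to reach its cap of 6 → 18 left.
Tenant H takes 11 to reach its cap of 11 → 7 left.
Tenant C takes 4 to reach its cap of 4 → 3 left.
Tenant D has room for 13 but only 3 remain, so it gets 3.
Total = 16×11 + 2×3 + 17×6 + 14×4 = 340.

340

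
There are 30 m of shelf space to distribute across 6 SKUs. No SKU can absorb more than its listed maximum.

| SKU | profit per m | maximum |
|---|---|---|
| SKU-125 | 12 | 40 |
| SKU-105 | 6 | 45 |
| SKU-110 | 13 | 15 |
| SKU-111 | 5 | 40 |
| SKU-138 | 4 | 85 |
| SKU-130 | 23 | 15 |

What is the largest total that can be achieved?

Rank by profit per m: SKU-130 23 > SKU-110 13 > SKU-125 12 > SKU-105 6 > SKU-111 5 > SKU-138 4.
SKU-130: +15 to 15 (cap) ; 15 left.
SKU-110: +15 to 15 (cap) ; 0 left.
Total = 13×15 + 23×15 = 540.

540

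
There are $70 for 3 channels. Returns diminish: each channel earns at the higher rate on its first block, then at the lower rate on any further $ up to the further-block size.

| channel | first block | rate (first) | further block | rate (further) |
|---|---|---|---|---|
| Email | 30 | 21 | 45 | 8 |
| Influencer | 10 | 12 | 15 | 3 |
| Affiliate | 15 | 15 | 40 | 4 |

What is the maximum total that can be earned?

1095

Treat each block as its own option and order by rate: Email/T1 21 > Affiliate/T1 15 > Influencer/T1 12 > Email/T2 8 > Affiliate/T2 4 > Influencer/T2 3.
Email T1 at 21: fill all 30 ; 40 left.
Fill Affiliate T1 block (15 at 15) ; 25 left.
Fill Influencer T1 block (10 at 12) ; 15 left.
15 remain; put them into Email T2 at 8.
Total = 21×30 + 15×15 + 12×10 + 8×15 = 1095.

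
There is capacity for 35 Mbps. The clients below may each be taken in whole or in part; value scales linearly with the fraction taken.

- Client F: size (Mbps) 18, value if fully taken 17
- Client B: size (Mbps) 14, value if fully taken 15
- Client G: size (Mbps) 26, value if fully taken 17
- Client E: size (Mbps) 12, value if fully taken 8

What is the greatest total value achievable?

34

Sort by value density: Client B 15/14≈1.07, Client F 17/18≈0.944, Client E 8/12≈0.667, Client G 17/26≈0.654.
All 14 Mbps of Client B fit (value 15) → 21 remain.
All 18 Mbps of Client F fit (value 17) → 3 remain.
Only 3 Mbps remain; take 3/12 of Client E for value 8×3/12 = 2.
Total value = 34.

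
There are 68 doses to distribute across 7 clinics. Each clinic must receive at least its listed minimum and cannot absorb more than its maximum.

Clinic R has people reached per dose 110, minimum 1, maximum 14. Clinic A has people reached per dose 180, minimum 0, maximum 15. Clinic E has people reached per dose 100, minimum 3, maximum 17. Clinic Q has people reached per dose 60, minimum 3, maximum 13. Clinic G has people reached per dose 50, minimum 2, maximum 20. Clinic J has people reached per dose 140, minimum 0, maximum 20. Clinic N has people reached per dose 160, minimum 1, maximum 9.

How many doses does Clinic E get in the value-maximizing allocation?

Meeting every minimum uses 1+0+3+3+2+0+1 = 10 doses, leaving 58.
Rank by people reached per dose: Clinic A 180 > Clinic N 160 > Clinic J 140 > Clinic R 110 > Clinic E 100 > Clinic Q 60 > Clinic G 50.
Clinic A takes 15 more to reach its cap of 15 ; 43 left.
Give Clinic N 8 more to hit its cap of 9 ; 35 left.
Clinic J: +20 to 20 (cap) ; 15 left.
Clinic R takes 13 more to reach its cap of 14 ; 2 left.
Clinic E has room for 14 more but only 2 remain, so it gets 5.

5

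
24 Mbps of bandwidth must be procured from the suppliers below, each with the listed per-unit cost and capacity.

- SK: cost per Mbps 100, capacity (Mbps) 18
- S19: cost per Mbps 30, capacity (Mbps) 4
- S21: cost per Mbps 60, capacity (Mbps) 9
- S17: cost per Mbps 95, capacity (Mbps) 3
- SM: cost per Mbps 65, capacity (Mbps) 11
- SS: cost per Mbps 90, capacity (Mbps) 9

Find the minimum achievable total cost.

Use suppliers in increasing cost order.
S19 at 30: take all 4 Mbps ; 20 still needed.
S21 (60): use full 9 ; 11 Mbps to go.
SM (65): use full 11 ; 0 Mbps to go.
SS, S17, SK: unused.
Cost = 4×30 + 9×60 + 11×65 = 1375.

1375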